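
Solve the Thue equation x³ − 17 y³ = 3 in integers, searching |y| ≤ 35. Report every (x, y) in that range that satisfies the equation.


The equation is x³ - 17y³ = 3. For fixed y, x³ = 17·y³ + 3, so a solution requires the RHS to be a perfect cube.
Strategy: iterate y from -35 to 35, compute RHS = 17·y³ + 3, and check whether it is a (positive or negative) perfect cube.
Check small values of y:
  y = 0: RHS = 3 is not a perfect cube.
  y = 1: RHS = 20 is not a perfect cube.
  y = -1: RHS = -14 is not a perfect cube.
  y = 2: RHS = 139 is not a perfect cube.
  y = -2: RHS = -133 is not a perfect cube.
  y = 3: RHS = 462 is not a perfect cube.
  y = -3: RHS = -456 is not a perfect cube.
Continuing the search up to |y| = 35 finds no solutions either.
No (x, y) in the scanned range satisfies the equation.

No integer solutions with |y| ≤ 35.


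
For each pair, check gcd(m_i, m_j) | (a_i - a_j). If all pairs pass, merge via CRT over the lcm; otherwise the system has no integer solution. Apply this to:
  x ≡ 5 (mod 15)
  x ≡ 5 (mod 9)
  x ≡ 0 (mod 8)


Moduli 15, 9, 8 are not pairwise coprime, so CRT works modulo lcm(m_i) when all pairwise compatibility conditions hold.
Pairwise compatibility: gcd(m_i, m_j) must divide a_i - a_j for every pair.
Merge one congruence at a time:
  Start: x ≡ 5 (mod 15).
  Combine with x ≡ 5 (mod 9): gcd(15, 9) = 3; 5 - 5 = 0, which IS divisible by 3, so compatible.
    Write x = 5 + 15·t and substitute into x ≡ 5 (mod 9): 15·t ≡ 5 − 5 = 0 (mod 9).
    Divide the congruence (and modulus) by g = 3: 5·t ≡ 0 (mod 3).
    Reduce coefficients mod 3: 2·t ≡ 0 (mod 3).
    The inverse of 2 mod 3 is 2 (since 2·2 = 4 = 1·3 + 1), so t ≡ 2·0 = 0 ≡ 0 (mod 3).
    Then x = 5 + 15·0 = 5, valid modulo lcm(15, 9) = 45: x ≡ 5 (mod 45).
  Combine with x ≡ 0 (mod 8): gcd(45, 8) = 1; 0 - 5 = -5, which IS divisible by 1, so compatible.
    Write x = 5 + 45·t and substitute into x ≡ 0 (mod 8): 45·t ≡ 0 − 5 = -5 (mod 8).
    Reduce coefficients mod 8: 5·t ≡ 3 (mod 8).
    The inverse of 5 mod 8 is 5 (since 5·5 = 25 = 3·8 + 1), so t ≡ 5·3 = 15 ≡ 7 (mod 8).
    Then x = 5 + 45·7 = 320, valid modulo lcm(45, 8) = 360: x ≡ 320 (mod 360).
Verify: 320 mod 15 = 5, 320 mod 9 = 5, 320 mod 8 = 0.

x ≡ 320 (mod 360).


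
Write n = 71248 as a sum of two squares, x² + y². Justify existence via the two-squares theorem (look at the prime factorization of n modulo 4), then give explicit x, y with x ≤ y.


Step 1: Factor n = 71248 = 2^4 · 61 · 73.
Step 2: Check the mod-4 condition on each prime factor: 2 = 2 (special); 61 ≡ 1 (mod 4), exponent 1; 73 ≡ 1 (mod 4), exponent 1.
All primes ≡ 3 (mod 4) appear to even exponent (or don't appear), so by the two-squares theorem n IS expressible as a sum of two squares.
Step 3: Build a representation. Group n = k² · m with k = 4 and m = 61 · 73 = 4453 (a product of primes ≡ 1 (mod 4)); a representation of m scales to one of n via (k·x)² + (k·y)² = k²(x² + y²). Each prime p ≡ 1 (mod 4) is itself a sum of two squares; find a² by testing p − a² for a perfect square:
  61: 61 − 1² = 60, 61 − 2² = 57, 61 − 3² = 52, 61 − 4² = 45, 61 − 5² = 36 = 6² ⇒ 61 = 5² + 6².
  73: 73 − 1² = 72, 73 − 2² = 69, 73 − 3² = 64 = 8² ⇒ 73 = 3² + 8².
  Combine using the Brahmagupta–Fibonacci identity (a² + b²)(c² + d²) = (ac − bd)² + (ad + bc)² = (ac + bd)² + (ad − bc)²:
  61 · 73 = 4453: from (5² + 6²)(3² + 8²), take (5·3 − 6·8, 5·8 + 6·3) = (15 − 48, 40 + 18) = (-33, 58); dropping signs (only squares matter) gives (33, 58); check 33² + 58² = 1089 + 3364 = 4453 ✓.
  Scale by k = 4: (4·33, 4·58) = (132, 232).
Step 4: Order so x ≤ y and verify: 132² + 232² = 17424 + 53824 = 71248 = n. ✓

n = 71248 = 132² + 232² (one valid representation with x ≤ y).


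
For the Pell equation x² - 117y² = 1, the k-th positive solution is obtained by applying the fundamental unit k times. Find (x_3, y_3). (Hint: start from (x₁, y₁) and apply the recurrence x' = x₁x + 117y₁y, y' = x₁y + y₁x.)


Step 1: Find the fundamental solution (x₁, y₁) of x² - 117y² = 1.
  Expand √117 as a continued fraction. a₀ = ⌊√117⌋ = 10; iterate m_{k+1} = d_k·a_k − m_k, d_{k+1} = (117 − m_{k+1}²)/d_k, a_{k+1} = ⌊(a₀ + m_{k+1})/d_{k+1}⌋ (starting m₀ = 0, d₀ = 1), with convergents p_k = a_k·p_{k-1} + p_{k-2}, q_k = a_k·q_{k-1} + q_{k-2} (p₋₁ = 1, q₋₁ = 0):
  k = 0: a₀ = 10; p₀/q₀ = 10/1; p₀² − 117·q₀² = 100 − 117 = -17.
  k = 1: m = 10, d = 17, a = ⌊(10 + 10)/17⌋ = 1; p/q = (1·10 + 1)/(1·1 + 0) = 11/1; p² − 117·q² = 121 − 117 = 4.
  k = 2: m = 7, d = 4, a = ⌊(10 + 7)/4⌋ = 4; p/q = (4·11 + 10)/(4·1 + 1) = 54/5; p² − 117·q² = 2916 − 2925 = -9.
  k = 3: m = 9, d = 9, a = ⌊(10 + 9)/9⌋ = 2; p/q = (2·54 + 11)/(2·5 + 1) = 119/11; p² − 117·q² = 14161 − 14157 = 4.
  k = 4: m = 9, d = 4, a = ⌊(10 + 9)/4⌋ = 4; p/q = (4·119 + 54)/(4·11 + 5) = 530/49; p² − 117·q² = 280900 − 280917 = -17.
  k = 5: m = 7, d = 17, a = ⌊(10 + 7)/17⌋ = 1; p/q = (1·530 + 119)/(1·49 + 11) = 649/60; p² − 117·q² = 421201 − 421200 = 1.
  The first convergent with p² − 117·q² = 1 gives the fundamental solution (x₁, y₁) = (649, 60).
Step 2: Apply the recurrence (x_{n+1}, y_{n+1}) = (x₁x_n + 117y₁y_n, x₁y_n + y₁x_n) repeatedly.
  From (x_1, y_1) = (649, 60): x_2 = 649·649 + 117·60·60 = 842401; y_2 = 649·60 + 60·649 = 77880.
  From (x_2, y_2) = (842401, 77880): x_3 = 649·842401 + 117·60·77880 = 1093435849; y_3 = 649·77880 + 60·842401 = 101088180.
Step 3: Verify x_3² - 117·y_3² = 1195601955878350801 - 1195601955878350800 = 1 (should be 1). ✓

(x_1, y_1) = (649, 60); (x_3, y_3) = (1093435849, 101088180).


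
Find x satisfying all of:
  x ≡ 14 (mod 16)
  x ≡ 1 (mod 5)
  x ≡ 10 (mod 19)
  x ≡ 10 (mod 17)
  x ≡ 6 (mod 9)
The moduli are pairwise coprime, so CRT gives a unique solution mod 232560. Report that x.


Product of moduli M = 16 · 5 · 19 · 17 · 9 = 232560.
Merge one congruence at a time:
  Start: x ≡ 14 (mod 16).
  Combine with x ≡ 1 (mod 5); new modulus lcm = 80.
    Write x = 14 + 16·t and substitute into x ≡ 1 (mod 5): 16·t ≡ 1 − 14 = -13 (mod 5).
    Reduce coefficients mod 5: 1·t ≡ 2 (mod 5).
    So t ≡ 2 (mod 5).
    Then x = 14 + 16·2 = 46, valid modulo lcm(16, 5) = 80: x ≡ 46 (mod 80).
  Combine with x ≡ 10 (mod 19); new modulus lcm = 1520.
    Write x = 46 + 80·t and substitute into x ≡ 10 (mod 19): 80·t ≡ 10 − 46 = -36 (mod 19).
    Reduce coefficients mod 19: 4·t ≡ 2 (mod 19).
    The inverse of 4 mod 19 is 5 (since 4·5 = 20 = 1·19 + 1), so t ≡ 5·2 = 10 ≡ 10 (mod 19).
    Then x = 46 + 80·10 = 846, valid modulo lcm(80, 19) = 1520: x ≡ 846 (mod 1520).
  Combine with x ≡ 10 (mod 17); new modulus lcm = 25840.
    Write x = 846 + 1520·t and substitute into x ≡ 10 (mod 17): 1520·t ≡ 10 − 846 = -836 (mod 17).
    Reduce coefficients mod 17: 7·t ≡ 14 (mod 17).
    The inverse of 7 mod 17 is 5 (since 7·5 = 35 = 2·17 + 1), so t ≡ 5·14 = 70 ≡ 2 (mod 17).
    Then x = 846 + 1520·2 = 3886, valid modulo lcm(1520, 17) = 25840: x ≡ 3886 (mod 25840).
  Combine with x ≡ 6 (mod 9); new modulus lcm = 232560.
    Write x = 3886 + 25840·t and substitute into x ≡ 6 (mod 9): 25840·t ≡ 6 − 3886 = -3880 (mod 9).
    Reduce coefficients mod 9: 1·t ≡ 8 (mod 9).
    So t ≡ 8 (mod 9).
    Then x = 3886 + 25840·8 = 210606, valid modulo lcm(25840, 9) = 232560: x ≡ 210606 (mod 232560).
Verify against each original: 210606 mod 16 = 14, 210606 mod 5 = 1, 210606 mod 19 = 10, 210606 mod 17 = 10, 210606 mod 9 = 6.

x ≡ 210606 (mod 232560).


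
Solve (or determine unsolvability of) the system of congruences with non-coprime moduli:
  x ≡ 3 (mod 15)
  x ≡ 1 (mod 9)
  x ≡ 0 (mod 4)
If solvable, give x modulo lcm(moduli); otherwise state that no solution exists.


Moduli 15, 9, 4 are not pairwise coprime, so CRT works modulo lcm(m_i) when all pairwise compatibility conditions hold.
Pairwise compatibility: gcd(m_i, m_j) must divide a_i - a_j for every pair.
Merge one congruence at a time:
  Start: x ≡ 3 (mod 15).
  Combine with x ≡ 1 (mod 9): gcd(15, 9) = 3, and 1 - 3 = -2 is NOT divisible by 3.
    ⇒ system is inconsistent (no integer solution).

No solution (the system is inconsistent).


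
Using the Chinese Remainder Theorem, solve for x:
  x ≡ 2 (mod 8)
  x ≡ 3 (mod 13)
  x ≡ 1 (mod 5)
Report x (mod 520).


Moduli 8, 13, 5 are pairwise coprime; by CRT there is a unique solution modulo M = 8 · 13 · 5 = 520.
Solve pairwise, accumulating the modulus:
  Start with x ≡ 2 (mod 8).
  Combine with x ≡ 3 (mod 13): since gcd(8, 13) = 1, we get a unique residue mod 104.
    Write x = 2 + 8·t and substitute into x ≡ 3 (mod 13): 8·t ≡ 3 − 2 = 1 (mod 13).
    The inverse of 8 mod 13 is 5 (since 8·5 = 40 = 3·13 + 1), so t ≡ 5·1 = 5 ≡ 5 (mod 13).
    Then x = 2 + 8·5 = 42, valid modulo lcm(8, 13) = 104: x ≡ 42 (mod 104).
  Combine with x ≡ 1 (mod 5): since gcd(104, 5) = 1, we get a unique residue mod 520.
    Write x = 42 + 104·t and substitute into x ≡ 1 (mod 5): 104·t ≡ 1 − 42 = -41 (mod 5).
    Reduce coefficients mod 5: 4·t ≡ 4 (mod 5).
    The inverse of 4 mod 5 is 4 (since 4·4 = 16 = 3·5 + 1), so t ≡ 4·4 = 16 ≡ 1 (mod 5).
    Then x = 42 + 104·1 = 146, valid modulo lcm(104, 5) = 520: x ≡ 146 (mod 520).
Verify: 146 mod 8 = 2 ✓, 146 mod 13 = 3 ✓, 146 mod 5 = 1 ✓.

x ≡ 146 (mod 520).


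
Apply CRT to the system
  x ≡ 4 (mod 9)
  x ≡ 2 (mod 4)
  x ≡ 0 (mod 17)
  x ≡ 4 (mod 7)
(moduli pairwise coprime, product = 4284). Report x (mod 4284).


Product of moduli M = 9 · 4 · 17 · 7 = 4284.
Merge one congruence at a time:
  Start: x ≡ 4 (mod 9).
  Combine with x ≡ 2 (mod 4); new modulus lcm = 36.
    Write x = 4 + 9·t and substitute into x ≡ 2 (mod 4): 9·t ≡ 2 − 4 = -2 (mod 4).
    Reduce coefficients mod 4: 1·t ≡ 2 (mod 4).
    So t ≡ 2 (mod 4).
    Then x = 4 + 9·2 = 22, valid modulo lcm(9, 4) = 36: x ≡ 22 (mod 36).
  Combine with x ≡ 0 (mod 17); new modulus lcm = 612.
    Write x = 22 + 36·t and substitute into x ≡ 0 (mod 17): 36·t ≡ 0 − 22 = -22 (mod 17).
    Reduce coefficients mod 17: 2·t ≡ 12 (mod 17).
    The inverse of 2 mod 17 is 9 (since 2·9 = 18 = 1·17 + 1), so t ≡ 9·12 = 108 ≡ 6 (mod 17).
    Then x = 22 + 36·6 = 238, valid modulo lcm(36, 17) = 612: x ≡ 238 (mod 612).
  Combine with x ≡ 4 (mod 7); new modulus lcm = 4284.
    Write x = 238 + 612·t and substitute into x ≡ 4 (mod 7): 612·t ≡ 4 − 238 = -234 (mod 7).
    Reduce coefficients mod 7: 3·t ≡ 4 (mod 7).
    The inverse of 3 mod 7 is 5 (since 3·5 = 15 = 2·7 + 1), so t ≡ 5·4 = 20 ≡ 6 (mod 7).
    Then x = 238 + 612·6 = 3910, valid modulo lcm(612, 7) = 4284: x ≡ 3910 (mod 4284).
Verify against each original: 3910 mod 9 = 4, 3910 mod 4 = 2, 3910 mod 17 = 0, 3910 mod 7 = 4.

x ≡ 3910 (mod 4284).


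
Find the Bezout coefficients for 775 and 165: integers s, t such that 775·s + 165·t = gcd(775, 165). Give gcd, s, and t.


Euclidean algorithm on (775, 165) — divide until remainder is 0:
  775 = 4 · 165 + 115
  165 = 1 · 115 + 50
  115 = 2 · 50 + 15
  50 = 3 · 15 + 5
  15 = 3 · 5 + 0
gcd(775, 165) = 5.
Track Bezout coefficients alongside the remainders: start with r₀ = 775 = a·1 + b·0 (s = 1, t = 0) and r₁ = 165 = a·0 + b·1 (s = 0, t = 1); each new remainder r_{k+1} = r_{k-1} − q_k·r_k inherits s_{k+1} = s_{k-1} − q_k·s_k, t_{k+1} = t_{k-1} − q_k·t_k, so r_k = a·s_k + b·t_k at every step:
  q = 4: r = 115, s = 1 − 4·0 = 1, t = 0 − 4·1 = -4  (check: 775·1 + 165·(-4) = 115)
  q = 1: r = 50, s = 0 − 1·1 = -1, t = 1 − 1·(-4) = 5  (check: 775·(-1) + 165·5 = 50)
  q = 2: r = 15, s = 1 − 2·(-1) = 3, t = -4 − 2·5 = -14  (check: 775·3 + 165·(-14) = 15)
  q = 3: r = 5, s = -1 − 3·3 = -10, t = 5 − 3·(-14) = 47  (check: 775·(-10) + 165·47 = 5)
The row with r = 5 (the gcd) gives the Bezout coefficients s = -10, t = 47.
Result: 775 · (-10) + 165 · (47) = 5.

gcd(775, 165) = 5; s = -10, t = 47 (check: 775·(-10) + 165·47 = 5).


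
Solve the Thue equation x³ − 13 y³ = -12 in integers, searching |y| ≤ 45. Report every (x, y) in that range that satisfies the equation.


The equation is x³ - 13y³ = -12. For fixed y, x³ = 13·y³ − 12, so a solution requires the RHS to be a perfect cube.
Strategy: iterate y from -45 to 45, compute RHS = 13·y³ − 12, and check whether it is a (positive or negative) perfect cube.
Check small values of y:
  y = 0: RHS = -12 is not a perfect cube.
  y = 1: RHS = 1 = (1)³ ⇒ x = 1 works.
  y = -1: RHS = -25 is not a perfect cube.
  y = 2: RHS = 92 is not a perfect cube.
  y = -2: RHS = -116 is not a perfect cube.
  y = 3: RHS = 339 is not a perfect cube.
  y = -3: RHS = -363 is not a perfect cube.
Continuing the search up to |y| = 45 finds no further solutions beyond those listed.
Collected solutions: (1, 1).

Solutions (with |y| ≤ 45): (1, 1).


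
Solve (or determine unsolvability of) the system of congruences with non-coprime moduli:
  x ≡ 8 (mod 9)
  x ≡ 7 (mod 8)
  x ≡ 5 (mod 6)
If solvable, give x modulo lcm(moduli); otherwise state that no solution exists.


Moduli 9, 8, 6 are not pairwise coprime, so CRT works modulo lcm(m_i) when all pairwise compatibility conditions hold.
Pairwise compatibility: gcd(m_i, m_j) must divide a_i - a_j for every pair.
Merge one congruence at a time:
  Start: x ≡ 8 (mod 9).
  Combine with x ≡ 7 (mod 8): gcd(9, 8) = 1; 7 - 8 = -1, which IS divisible by 1, so compatible.
    Write x = 8 + 9·t and substitute into x ≡ 7 (mod 8): 9·t ≡ 7 − 8 = -1 (mod 8).
    Reduce coefficients mod 8: 1·t ≡ 7 (mod 8).
    So t ≡ 7 (mod 8).
    Then x = 8 + 9·7 = 71, valid modulo lcm(9, 8) = 72: x ≡ 71 (mod 72).
  Combine with x ≡ 5 (mod 6): gcd(72, 6) = 6; 5 - 71 = -66, which IS divisible by 6, so compatible.
    Write x = 71 + 72·t and substitute into x ≡ 5 (mod 6): 72·t ≡ 5 − 71 = -66 (mod 6).
    Divide the congruence (and modulus) by g = 6: 12·t ≡ -11 (mod 1).
    Modulo 1 every t works; take t = 0.
    Then x = 71 + 72·0 = 71, valid modulo lcm(72, 6) = 72: x ≡ 71 (mod 72).
Verify: 71 mod 9 = 8, 71 mod 8 = 7, 71 mod 6 = 5.

x ≡ 71 (mod 72).


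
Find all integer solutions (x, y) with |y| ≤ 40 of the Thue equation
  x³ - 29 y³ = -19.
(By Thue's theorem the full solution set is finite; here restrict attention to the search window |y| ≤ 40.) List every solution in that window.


The equation is x³ - 29y³ = -19. For fixed y, x³ = 29·y³ − 19, so a solution requires the RHS to be a perfect cube.
Strategy: iterate y from -40 to 40, compute RHS = 29·y³ − 19, and check whether it is a (positive or negative) perfect cube.
Check small values of y:
  y = 0: RHS = -19 is not a perfect cube.
  y = 1: RHS = 10 is not a perfect cube.
  y = -1: RHS = -48 is not a perfect cube.
  y = 2: RHS = 213 is not a perfect cube.
  y = -2: RHS = -251 is not a perfect cube.
  y = 3: RHS = 764 is not a perfect cube.
  y = -3: RHS = -802 is not a perfect cube.
Continuing the search up to |y| = 40 finds no solutions either.
No (x, y) in the scanned range satisfies the equation.

No integer solutions with |y| ≤ 40.


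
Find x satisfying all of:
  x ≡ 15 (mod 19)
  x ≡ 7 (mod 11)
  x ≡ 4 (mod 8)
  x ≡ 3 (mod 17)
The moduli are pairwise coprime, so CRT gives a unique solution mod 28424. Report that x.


Product of moduli M = 19 · 11 · 8 · 17 = 28424.
Merge one congruence at a time:
  Start: x ≡ 15 (mod 19).
  Combine with x ≡ 7 (mod 11); new modulus lcm = 209.
    Write x = 15 + 19·t and substitute into x ≡ 7 (mod 11): 19·t ≡ 7 − 15 = -8 (mod 11).
    Reduce coefficients mod 11: 8·t ≡ 3 (mod 11).
    The inverse of 8 mod 11 is 7 (since 8·7 = 56 = 5·11 + 1), so t ≡ 7·3 = 21 ≡ 10 (mod 11).
    Then x = 15 + 19·10 = 205, valid modulo lcm(19, 11) = 209: x ≡ 205 (mod 209).
  Combine with x ≡ 4 (mod 8); new modulus lcm = 1672.
    Write x = 205 + 209·t and substitute into x ≡ 4 (mod 8): 209·t ≡ 4 − 205 = -201 (mod 8).
    Reduce coefficients mod 8: 1·t ≡ 7 (mod 8).
    So t ≡ 7 (mod 8).
    Then x = 205 + 209·7 = 1668, valid modulo lcm(209, 8) = 1672: x ≡ 1668 (mod 1672).
  Combine with x ≡ 3 (mod 17); new modulus lcm = 28424.
    Write x = 1668 + 1672·t and substitute into x ≡ 3 (mod 17): 1672·t ≡ 3 − 1668 = -1665 (mod 17).
    Reduce coefficients mod 17: 6·t ≡ 1 (mod 17).
    The inverse of 6 mod 17 is 3 (since 6·3 = 18 = 1·17 + 1), so t ≡ 3·1 = 3 ≡ 3 (mod 17).
    Then x = 1668 + 1672·3 = 6684, valid modulo lcm(1672, 17) = 28424: x ≡ 6684 (mod 28424).
Verify against each original: 6684 mod 19 = 15, 6684 mod 11 = 7, 6684 mod 8 = 4, 6684 mod 17 = 3.

x ≡ 6684 (mod 28424).


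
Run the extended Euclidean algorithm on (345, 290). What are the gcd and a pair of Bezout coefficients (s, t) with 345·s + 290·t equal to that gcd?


Euclidean algorithm on (345, 290) — divide until remainder is 0:
  345 = 1 · 290 + 55
  290 = 5 · 55 + 15
  55 = 3 · 15 + 10
  15 = 1 · 10 + 5
  10 = 2 · 5 + 0
gcd(345, 290) = 5.
Track Bezout coefficients alongside the remainders: start with r₀ = 345 = a·1 + b·0 (s = 1, t = 0) and r₁ = 290 = a·0 + b·1 (s = 0, t = 1); each new remainder r_{k+1} = r_{k-1} − q_k·r_k inherits s_{k+1} = s_{k-1} − q_k·s_k, t_{k+1} = t_{k-1} − q_k·t_k, so r_k = a·s_k + b·t_k at every step:
  q = 1: r = 55, s = 1 − 1·0 = 1, t = 0 − 1·1 = -1  (check: 345·1 + 290·(-1) = 55)
  q = 5: r = 15, s = 0 − 5·1 = -5, t = 1 − 5·(-1) = 6  (check: 345·(-5) + 290·6 = 15)
  q = 3: r = 10, s = 1 − 3·(-5) = 16, t = -1 − 3·6 = -19  (check: 345·16 + 290·(-19) = 10)
  q = 1: r = 5, s = -5 − 1·16 = -21, t = 6 − 1·(-19) = 25  (check: 345·(-21) + 290·25 = 5)
The row with r = 5 (the gcd) gives the Bezout coefficients s = -21, t = 25.
Result: 345 · (-21) + 290 · (25) = 5.

gcd(345, 290) = 5; s = -21, t = 25 (check: 345·(-21) + 290·25 = 5).


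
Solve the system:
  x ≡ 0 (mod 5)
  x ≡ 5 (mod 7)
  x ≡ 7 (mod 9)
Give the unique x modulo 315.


Moduli 5, 7, 9 are pairwise coprime; by CRT there is a unique solution modulo M = 5 · 7 · 9 = 315.
Solve pairwise, accumulating the modulus:
  Start with x ≡ 0 (mod 5).
  Combine with x ≡ 5 (mod 7): since gcd(5, 7) = 1, we get a unique residue mod 35.
    Write x = 0 + 5·t and substitute into x ≡ 5 (mod 7): 5·t ≡ 5 − 0 = 5 (mod 7).
    The inverse of 5 mod 7 is 3 (since 5·3 = 15 = 2·7 + 1), so t ≡ 3·5 = 15 ≡ 1 (mod 7).
    Then x = 0 + 5·1 = 5, valid modulo lcm(5, 7) = 35: x ≡ 5 (mod 35).
  Combine with x ≡ 7 (mod 9): since gcd(35, 9) = 1, we get a unique residue mod 315.
    Write x = 5 + 35·t and substitute into x ≡ 7 (mod 9): 35·t ≡ 7 − 5 = 2 (mod 9).
    Reduce coefficients mod 9: 8·t ≡ 2 (mod 9).
    The inverse of 8 mod 9 is 8 (since 8·8 = 64 = 7·9 + 1), so t ≡ 8·2 = 16 ≡ 7 (mod 9).
    Then x = 5 + 35·7 = 250, valid modulo lcm(35, 9) = 315: x ≡ 250 (mod 315).
Verify: 250 mod 5 = 0 ✓, 250 mod 7 = 5 ✓, 250 mod 9 = 7 ✓.

x ≡ 250 (mod 315).


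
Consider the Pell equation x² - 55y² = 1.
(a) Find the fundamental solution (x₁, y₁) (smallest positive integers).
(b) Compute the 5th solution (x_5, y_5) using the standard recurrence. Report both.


Step 1: Find the fundamental solution (x₁, y₁) of x² - 55y² = 1.
  Expand √55 as a continued fraction. a₀ = ⌊√55⌋ = 7; iterate m_{k+1} = d_k·a_k − m_k, d_{k+1} = (55 − m_{k+1}²)/d_k, a_{k+1} = ⌊(a₀ + m_{k+1})/d_{k+1}⌋ (starting m₀ = 0, d₀ = 1), with convergents p_k = a_k·p_{k-1} + p_{k-2}, q_k = a_k·q_{k-1} + q_{k-2} (p₋₁ = 1, q₋₁ = 0):
  k = 0: a₀ = 7; p₀/q₀ = 7/1; p₀² − 55·q₀² = 49 − 55 = -6.
  k = 1: m = 7, d = 6, a = ⌊(7 + 7)/6⌋ = 2; p/q = (2·7 + 1)/(2·1 + 0) = 15/2; p² − 55·q² = 225 − 220 = 5.
  k = 2: m = 5, d = 5, a = ⌊(7 + 5)/5⌋ = 2; p/q = (2·15 + 7)/(2·2 + 1) = 37/5; p² − 55·q² = 1369 − 1375 = -6.
  k = 3: m = 5, d = 6, a = ⌊(7 + 5)/6⌋ = 2; p/q = (2·37 + 15)/(2·5 + 2) = 89/12; p² − 55·q² = 7921 − 7920 = 1.
  The first convergent with p² − 55·q² = 1 gives the fundamental solution (x₁, y₁) = (89, 12).
Step 2: Apply the recurrence (x_{n+1}, y_{n+1}) = (x₁x_n + 55y₁y_n, x₁y_n + y₁x_n) repeatedly.
  From (x_1, y_1) = (89, 12): x_2 = 89·89 + 55·12·12 = 15841; y_2 = 89·12 + 12·89 = 2136.
  From (x_2, y_2) = (15841, 2136): x_3 = 89·15841 + 55·12·2136 = 2819609; y_3 = 89·2136 + 12·15841 = 380196.
  From (x_3, y_3) = (2819609, 380196): x_4 = 89·2819609 + 55·12·380196 = 501874561; y_4 = 89·380196 + 12·2819609 = 67672752.
  From (x_4, y_4) = (501874561, 67672752): x_5 = 89·501874561 + 55·12·67672752 = 89330852249; y_5 = 89·67672752 + 12·501874561 = 12045369660.
Step 3: Verify x_5² - 55·y_5² = 7980001163532668358001 - 7980001163532668358000 = 1 (should be 1). ✓

(x_1, y_1) = (89, 12); (x_5, y_5) = (89330852249, 12045369660).


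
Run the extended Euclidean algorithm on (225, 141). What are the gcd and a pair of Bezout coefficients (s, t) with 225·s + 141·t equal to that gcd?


Euclidean algorithm on (225, 141) — divide until remainder is 0:
  225 = 1 · 141 + 84
  141 = 1 · 84 + 57
  84 = 1 · 57 + 27
  57 = 2 · 27 + 3
  27 = 9 · 3 + 0
gcd(225, 141) = 3.
Track Bezout coefficients alongside the remainders: start with r₀ = 225 = a·1 + b·0 (s = 1, t = 0) and r₁ = 141 = a·0 + b·1 (s = 0, t = 1); each new remainder r_{k+1} = r_{k-1} − q_k·r_k inherits s_{k+1} = s_{k-1} − q_k·s_k, t_{k+1} = t_{k-1} − q_k·t_k, so r_k = a·s_k + b·t_k at every step:
  q = 1: r = 84, s = 1 − 1·0 = 1, t = 0 − 1·1 = -1  (check: 225·1 + 141·(-1) = 84)
  q = 1: r = 57, s = 0 − 1·1 = -1, t = 1 − 1·(-1) = 2  (check: 225·(-1) + 141·2 = 57)
  q = 1: r = 27, s = 1 − 1·(-1) = 2, t = -1 − 1·2 = -3  (check: 225·2 + 141·(-3) = 27)
  q = 2: r = 3, s = -1 − 2·2 = -5, t = 2 − 2·(-3) = 8  (check: 225·(-5) + 141·8 = 3)
The row with r = 3 (the gcd) gives the Bezout coefficients s = -5, t = 8.
Result: 225 · (-5) + 141 · (8) = 3.

gcd(225, 141) = 3; s = -5, t = 8 (check: 225·(-5) + 141·8 = 3).


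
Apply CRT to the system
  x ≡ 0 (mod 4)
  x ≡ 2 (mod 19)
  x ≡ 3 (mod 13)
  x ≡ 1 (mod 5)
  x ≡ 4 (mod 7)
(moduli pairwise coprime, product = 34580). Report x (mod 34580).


Product of moduli M = 4 · 19 · 13 · 5 · 7 = 34580.
Merge one congruence at a time:
  Start: x ≡ 0 (mod 4).
  Combine with x ≡ 2 (mod 19); new modulus lcm = 76.
    Write x = 0 + 4·t and substitute into x ≡ 2 (mod 19): 4·t ≡ 2 − 0 = 2 (mod 19).
    The inverse of 4 mod 19 is 5 (since 4·5 = 20 = 1·19 + 1), so t ≡ 5·2 = 10 ≡ 10 (mod 19).
    Then x = 0 + 4·10 = 40, valid modulo lcm(4, 19) = 76: x ≡ 40 (mod 76).
  Combine with x ≡ 3 (mod 13); new modulus lcm = 988.
    Write x = 40 + 76·t and substitute into x ≡ 3 (mod 13): 76·t ≡ 3 − 40 = -37 (mod 13).
    Reduce coefficients mod 13: 11·t ≡ 2 (mod 13).
    The inverse of 11 mod 13 is 6 (since 11·6 = 66 = 5·13 + 1), so t ≡ 6·2 = 12 ≡ 12 (mod 13).
    Then x = 40 + 76·12 = 952, valid modulo lcm(76, 13) = 988: x ≡ 952 (mod 988).
  Combine with x ≡ 1 (mod 5); new modulus lcm = 4940.
    Write x = 952 + 988·t and substitute into x ≡ 1 (mod 5): 988·t ≡ 1 − 952 = -951 (mod 5).
    Reduce coefficients mod 5: 3·t ≡ 4 (mod 5).
    The inverse of 3 mod 5 is 2 (since 3·2 = 6 = 1·5 + 1), so t ≡ 2·4 = 8 ≡ 3 (mod 5).
    Then x = 952 + 988·3 = 3916, valid modulo lcm(988, 5) = 4940: x ≡ 3916 (mod 4940).
  Combine with x ≡ 4 (mod 7); new modulus lcm = 34580.
    Write x = 3916 + 4940·t and substitute into x ≡ 4 (mod 7): 4940·t ≡ 4 − 3916 = -3912 (mod 7).
    Reduce coefficients mod 7: 5·t ≡ 1 (mod 7).
    The inverse of 5 mod 7 is 3 (since 5·3 = 15 = 2·7 + 1), so t ≡ 3·1 = 3 ≡ 3 (mod 7).
    Then x = 3916 + 4940·3 = 18736, valid modulo lcm(4940, 7) = 34580: x ≡ 18736 (mod 34580).
Verify against each original: 18736 mod 4 = 0, 18736 mod 19 = 2, 18736 mod 13 = 3, 18736 mod 5 = 1, 18736 mod 7 = 4.

x ≡ 18736 (mod 34580).


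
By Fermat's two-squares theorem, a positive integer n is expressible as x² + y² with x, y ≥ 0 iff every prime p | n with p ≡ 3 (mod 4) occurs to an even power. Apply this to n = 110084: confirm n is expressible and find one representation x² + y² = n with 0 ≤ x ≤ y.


Step 1: Factor n = 110084 = 2^2 · 13 · 29 · 73.
Step 2: Check the mod-4 condition on each prime factor: 2 = 2 (special); 13 ≡ 1 (mod 4), exponent 1; 29 ≡ 1 (mod 4), exponent 1; 73 ≡ 1 (mod 4), exponent 1.
All primes ≡ 3 (mod 4) appear to even exponent (or don't appear), so by the two-squares theorem n IS expressible as a sum of two squares.
Step 3: Build a representation. Group n = k² · m with k = 2 and m = 13 · 29 · 73 = 27521 (a product of primes ≡ 1 (mod 4)); a representation of m scales to one of n via (k·x)² + (k·y)² = k²(x² + y²). Each prime p ≡ 1 (mod 4) is itself a sum of two squares; find a² by testing p − a² for a perfect square:
  13: 13 − 1² = 12, 13 − 2² = 9 = 3² ⇒ 13 = 2² + 3².
  29: 29 − 1² = 28, 29 − 2² = 25 = 5² ⇒ 29 = 2² + 5².
  73: 73 − 1² = 72, 73 − 2² = 69, 73 − 3² = 64 = 8² ⇒ 73 = 3² + 8².
  Combine using the Brahmagupta–Fibonacci identity (a² + b²)(c² + d²) = (ac − bd)² + (ad + bc)² = (ac + bd)² + (ad − bc)²:
  13 · 29 = 377: from (2² + 3²)(2² + 5²), take (2·2 − 3·5, 2·5 + 3·2) = (4 − 15, 10 + 6) = (-11, 16); dropping signs (only squares matter) gives (11, 16); check 11² + 16² = 121 + 256 = 377 ✓.
  377 · 73 = 27521: from (11² + 16²)(3² + 8²), take (11·3 − 16·8, 11·8 + 16·3) = (33 − 128, 88 + 48) = (-95, 136); dropping signs (only squares matter) gives (95, 136); check 95² + 136² = 9025 + 18496 = 27521 ✓.
  Scale by k = 2: (2·95, 2·136) = (190, 272).
Step 4: Order so x ≤ y and verify: 190² + 272² = 36100 + 73984 = 110084 = n. ✓

n = 110084 = 190² + 272² (one valid representation with x ≤ y).


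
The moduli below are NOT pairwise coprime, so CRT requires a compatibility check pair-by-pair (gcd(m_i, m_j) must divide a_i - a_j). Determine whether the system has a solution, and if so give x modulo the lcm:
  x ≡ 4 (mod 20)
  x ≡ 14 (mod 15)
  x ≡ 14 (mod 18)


Moduli 20, 15, 18 are not pairwise coprime, so CRT works modulo lcm(m_i) when all pairwise compatibility conditions hold.
Pairwise compatibility: gcd(m_i, m_j) must divide a_i - a_j for every pair.
Merge one congruence at a time:
  Start: x ≡ 4 (mod 20).
  Combine with x ≡ 14 (mod 15): gcd(20, 15) = 5; 14 - 4 = 10, which IS divisible by 5, so compatible.
    Write x = 4 + 20·t and substitute into x ≡ 14 (mod 15): 20·t ≡ 14 − 4 = 10 (mod 15).
    Divide the congruence (and modulus) by g = 5: 4·t ≡ 2 (mod 3).
    Reduce coefficients mod 3: 1·t ≡ 2 (mod 3).
    So t ≡ 2 (mod 3).
    Then x = 4 + 20·2 = 44, valid modulo lcm(20, 15) = 60: x ≡ 44 (mod 60).
  Combine with x ≡ 14 (mod 18): gcd(60, 18) = 6; 14 - 44 = -30, which IS divisible by 6, so compatible.
    Write x = 44 + 60·t and substitute into x ≡ 14 (mod 18): 60·t ≡ 14 − 44 = -30 (mod 18).
    Divide the congruence (and modulus) by g = 6: 10·t ≡ -5 (mod 3).
    Reduce coefficients mod 3: 1·t ≡ 1 (mod 3).
    So t ≡ 1 (mod 3).
    Then x = 44 + 60·1 = 104, valid modulo lcm(60, 18) = 180: x ≡ 104 (mod 180).
Verify: 104 mod 20 = 4, 104 mod 15 = 14, 104 mod 18 = 14.

x ≡ 104 (mod 180).


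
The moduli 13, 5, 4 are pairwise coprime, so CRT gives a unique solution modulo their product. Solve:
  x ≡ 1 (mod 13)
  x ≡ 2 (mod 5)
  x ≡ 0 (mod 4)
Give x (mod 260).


Moduli 13, 5, 4 are pairwise coprime; by CRT there is a unique solution modulo M = 13 · 5 · 4 = 260.
Solve pairwise, accumulating the modulus:
  Start with x ≡ 1 (mod 13).
  Combine with x ≡ 2 (mod 5): since gcd(13, 5) = 1, we get a unique residue mod 65.
    Write x = 1 + 13·t and substitute into x ≡ 2 (mod 5): 13·t ≡ 2 − 1 = 1 (mod 5).
    Reduce coefficients mod 5: 3·t ≡ 1 (mod 5).
    The inverse of 3 mod 5 is 2 (since 3·2 = 6 = 1·5 + 1), so t ≡ 2·1 = 2 ≡ 2 (mod 5).
    Then x = 1 + 13·2 = 27, valid modulo lcm(13, 5) = 65: x ≡ 27 (mod 65).
  Combine with x ≡ 0 (mod 4): since gcd(65, 4) = 1, we get a unique residue mod 260.
    Write x = 27 + 65·t and substitute into x ≡ 0 (mod 4): 65·t ≡ 0 − 27 = -27 (mod 4).
    Reduce coefficients mod 4: 1·t ≡ 1 (mod 4).
    So t ≡ 1 (mod 4).
    Then x = 27 + 65·1 = 92, valid modulo lcm(65, 4) = 260: x ≡ 92 (mod 260).
Verify: 92 mod 13 = 1 ✓, 92 mod 5 = 2 ✓, 92 mod 4 = 0 ✓.

x ≡ 92 (mod 260).


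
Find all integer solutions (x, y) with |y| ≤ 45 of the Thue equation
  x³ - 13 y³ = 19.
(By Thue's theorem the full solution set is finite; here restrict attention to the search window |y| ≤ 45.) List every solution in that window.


The equation is x³ - 13y³ = 19. For fixed y, x³ = 13·y³ + 19, so a solution requires the RHS to be a perfect cube.
Strategy: iterate y from -45 to 45, compute RHS = 13·y³ + 19, and check whether it is a (positive or negative) perfect cube.
Check small values of y:
  y = 0: RHS = 19 is not a perfect cube.
  y = 1: RHS = 32 is not a perfect cube.
  y = -1: RHS = 6 is not a perfect cube.
  y = 2: RHS = 123 is not a perfect cube.
  y = -2: RHS = -85 is not a perfect cube.
  y = 3: RHS = 370 is not a perfect cube.
  y = -3: RHS = -332 is not a perfect cube.
Continuing the search up to |y| = 45 finds no solutions either.
No (x, y) in the scanned range satisfies the equation.

No integer solutions with |y| ≤ 45.


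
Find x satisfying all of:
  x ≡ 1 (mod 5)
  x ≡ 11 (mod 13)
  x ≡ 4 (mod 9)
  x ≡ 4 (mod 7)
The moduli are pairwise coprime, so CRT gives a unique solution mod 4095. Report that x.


Product of moduli M = 5 · 13 · 9 · 7 = 4095.
Merge one congruence at a time:
  Start: x ≡ 1 (mod 5).
  Combine with x ≡ 11 (mod 13); new modulus lcm = 65.
    Write x = 1 + 5·t and substitute into x ≡ 11 (mod 13): 5·t ≡ 11 − 1 = 10 (mod 13).
    The inverse of 5 mod 13 is 8 (since 5·8 = 40 = 3·13 + 1), so t ≡ 8·10 = 80 ≡ 2 (mod 13).
    Then x = 1 + 5·2 = 11, valid modulo lcm(5, 13) = 65: x ≡ 11 (mod 65).
  Combine with x ≡ 4 (mod 9); new modulus lcm = 585.
    Write x = 11 + 65·t and substitute into x ≡ 4 (mod 9): 65·t ≡ 4 − 11 = -7 (mod 9).
    Reduce coefficients mod 9: 2·t ≡ 2 (mod 9).
    The inverse of 2 mod 9 is 5 (since 2·5 = 10 = 1·9 + 1), so t ≡ 5·2 = 10 ≡ 1 (mod 9).
    Then x = 11 + 65·1 = 76, valid modulo lcm(65, 9) = 585: x ≡ 76 (mod 585).
  Combine with x ≡ 4 (mod 7); new modulus lcm = 4095.
    Write x = 76 + 585·t and substitute into x ≡ 4 (mod 7): 585·t ≡ 4 − 76 = -72 (mod 7).
    Reduce coefficients mod 7: 4·t ≡ 5 (mod 7).
    The inverse of 4 mod 7 is 2 (since 4·2 = 8 = 1·7 + 1), so t ≡ 2·5 = 10 ≡ 3 (mod 7).
    Then x = 76 + 585·3 = 1831, valid modulo lcm(585, 7) = 4095: x ≡ 1831 (mod 4095).
Verify against each original: 1831 mod 5 = 1, 1831 mod 13 = 11, 1831 mod 9 = 4, 1831 mod 7 = 4.

x ≡ 1831 (mod 4095).


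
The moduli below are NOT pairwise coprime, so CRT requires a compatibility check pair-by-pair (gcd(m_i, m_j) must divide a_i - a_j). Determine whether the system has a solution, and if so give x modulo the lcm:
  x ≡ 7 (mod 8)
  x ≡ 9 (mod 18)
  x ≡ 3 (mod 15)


Moduli 8, 18, 15 are not pairwise coprime, so CRT works modulo lcm(m_i) when all pairwise compatibility conditions hold.
Pairwise compatibility: gcd(m_i, m_j) must divide a_i - a_j for every pair.
Merge one congruence at a time:
  Start: x ≡ 7 (mod 8).
  Combine with x ≡ 9 (mod 18): gcd(8, 18) = 2; 9 - 7 = 2, which IS divisible by 2, so compatible.
    Write x = 7 + 8·t and substitute into x ≡ 9 (mod 18): 8·t ≡ 9 − 7 = 2 (mod 18).
    Divide the congruence (and modulus) by g = 2: 4·t ≡ 1 (mod 9).
    The inverse of 4 mod 9 is 7 (since 4·7 = 28 = 3·9 + 1), so t ≡ 7·1 = 7 ≡ 7 (mod 9).
    Then x = 7 + 8·7 = 63, valid modulo lcm(8, 18) = 72: x ≡ 63 (mod 72).
  Combine with x ≡ 3 (mod 15): gcd(72, 15) = 3; 3 - 63 = -60, which IS divisible by 3, so compatible.
    Write x = 63 + 72·t and substitute into x ≡ 3 (mod 15): 72·t ≡ 3 − 63 = -60 (mod 15).
    Divide the congruence (and modulus) by g = 3: 24·t ≡ -20 (mod 5).
    Reduce coefficients mod 5: 4·t ≡ 0 (mod 5).
    The inverse of 4 mod 5 is 4 (since 4·4 = 16 = 3·5 + 1), so t ≡ 4·0 = 0 ≡ 0 (mod 5).
    Then x = 63 + 72·0 = 63, valid modulo lcm(72, 15) = 360: x ≡ 63 (mod 360).
Verify: 63 mod 8 = 7, 63 mod 18 = 9, 63 mod 15 = 3.

x ≡ 63 (mod 360).


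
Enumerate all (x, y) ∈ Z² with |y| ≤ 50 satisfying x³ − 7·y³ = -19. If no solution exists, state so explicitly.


The equation is x³ - 7y³ = -19. For fixed y, x³ = 7·y³ − 19, so a solution requires the RHS to be a perfect cube.
Strategy: iterate y from -50 to 50, compute RHS = 7·y³ − 19, and check whether it is a (positive or negative) perfect cube.
Check small values of y:
  y = 0: RHS = -19 is not a perfect cube.
  y = 1: RHS = -12 is not a perfect cube.
  y = -1: RHS = -26 is not a perfect cube.
  y = 2: RHS = 37 is not a perfect cube.
  y = -2: RHS = -75 is not a perfect cube.
  y = 3: RHS = 170 is not a perfect cube.
  y = -3: RHS = -208 is not a perfect cube.
Continuing the search up to |y| = 50 finds no solutions either.
No (x, y) in the scanned range satisfies the equation.

No integer solutions with |y| ≤ 50.


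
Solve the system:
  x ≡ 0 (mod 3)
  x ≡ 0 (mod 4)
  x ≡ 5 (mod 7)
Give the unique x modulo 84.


Moduli 3, 4, 7 are pairwise coprime; by CRT there is a unique solution modulo M = 3 · 4 · 7 = 84.
Solve pairwise, accumulating the modulus:
  Start with x ≡ 0 (mod 3).
  Combine with x ≡ 0 (mod 4): since gcd(3, 4) = 1, we get a unique residue mod 12.
    Write x = 0 + 3·t and substitute into x ≡ 0 (mod 4): 3·t ≡ 0 − 0 = 0 (mod 4).
    The inverse of 3 mod 4 is 3 (since 3·3 = 9 = 2·4 + 1), so t ≡ 3·0 = 0 ≡ 0 (mod 4).
    Then x = 0 + 3·0 = 0, valid modulo lcm(3, 4) = 12: x ≡ 0 (mod 12).
  Combine with x ≡ 5 (mod 7): since gcd(12, 7) = 1, we get a unique residue mod 84.
    Write x = 0 + 12·t and substitute into x ≡ 5 (mod 7): 12·t ≡ 5 − 0 = 5 (mod 7).
    Reduce coefficients mod 7: 5·t ≡ 5 (mod 7).
    The inverse of 5 mod 7 is 3 (since 5·3 = 15 = 2·7 + 1), so t ≡ 3·5 = 15 ≡ 1 (mod 7).
    Then x = 0 + 12·1 = 12, valid modulo lcm(12, 7) = 84: x ≡ 12 (mod 84).
Verify: 12 mod 3 = 0 ✓, 12 mod 4 = 0 ✓, 12 mod 7 = 5 ✓.

x ≡ 12 (mod 84).


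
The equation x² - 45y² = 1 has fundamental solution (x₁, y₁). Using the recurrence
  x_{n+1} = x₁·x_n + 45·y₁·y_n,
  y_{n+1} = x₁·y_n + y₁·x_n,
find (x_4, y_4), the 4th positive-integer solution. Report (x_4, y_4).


Step 1: Find the fundamental solution (x₁, y₁) of x² - 45y² = 1.
  Expand √45 as a continued fraction. a₀ = ⌊√45⌋ = 6; iterate m_{k+1} = d_k·a_k − m_k, d_{k+1} = (45 − m_{k+1}²)/d_k, a_{k+1} = ⌊(a₀ + m_{k+1})/d_{k+1}⌋ (starting m₀ = 0, d₀ = 1), with convergents p_k = a_k·p_{k-1} + p_{k-2}, q_k = a_k·q_{k-1} + q_{k-2} (p₋₁ = 1, q₋₁ = 0):
  k = 0: a₀ = 6; p₀/q₀ = 6/1; p₀² − 45·q₀² = 36 − 45 = -9.
  k = 1: m = 6, d = 9, a = ⌊(6 + 6)/9⌋ = 1; p/q = (1·6 + 1)/(1·1 + 0) = 7/1; p² − 45·q² = 49 − 45 = 4.
  k = 2: m = 3, d = 4, a = ⌊(6 + 3)/4⌋ = 2; p/q = (2·7 + 6)/(2·1 + 1) = 20/3; p² − 45·q² = 400 − 405 = -5.
  k = 3: m = 5, d = 5, a = ⌊(6 + 5)/5⌋ = 2; p/q = (2·20 + 7)/(2·3 + 1) = 47/7; p² − 45·q² = 2209 − 2205 = 4.
  k = 4: m = 5, d = 4, a = ⌊(6 + 5)/4⌋ = 2; p/q = (2·47 + 20)/(2·7 + 3) = 114/17; p² − 45·q² = 12996 − 13005 = -9.
  k = 5: m = 3, d = 9, a = ⌊(6 + 3)/9⌋ = 1; p/q = (1·114 + 47)/(1·17 + 7) = 161/24; p² − 45·q² = 25921 − 25920 = 1.
  The first convergent with p² − 45·q² = 1 gives the fundamental solution (x₁, y₁) = (161, 24).
Step 2: Apply the recurrence (x_{n+1}, y_{n+1}) = (x₁x_n + 45y₁y_n, x₁y_n + y₁x_n) repeatedly.
  From (x_1, y_1) = (161, 24): x_2 = 161·161 + 45·24·24 = 51841; y_2 = 161·24 + 24·161 = 7728.
  From (x_2, y_2) = (51841, 7728): x_3 = 161·51841 + 45·24·7728 = 16692641; y_3 = 161·7728 + 24·51841 = 2488392.
  From (x_3, y_3) = (16692641, 2488392): x_4 = 161·16692641 + 45·24·2488392 = 5374978561; y_4 = 161·2488392 + 24·16692641 = 801254496.
Step 3: Verify x_4² - 45·y_4² = 28890394531209630721 - 28890394531209630720 = 1 (should be 1). ✓

(x_1, y_1) = (161, 24); (x_4, y_4) = (5374978561, 801254496).


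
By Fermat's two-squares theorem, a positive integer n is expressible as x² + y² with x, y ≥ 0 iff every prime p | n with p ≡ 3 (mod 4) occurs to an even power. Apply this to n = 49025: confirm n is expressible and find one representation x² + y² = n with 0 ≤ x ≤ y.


Step 1: Factor n = 49025 = 5^2 · 37 · 53.
Step 2: Check the mod-4 condition on each prime factor: 5 ≡ 1 (mod 4), exponent 2; 37 ≡ 1 (mod 4), exponent 1; 53 ≡ 1 (mod 4), exponent 1.
All primes ≡ 3 (mod 4) appear to even exponent (or don't appear), so by the two-squares theorem n IS expressible as a sum of two squares.
Step 3: Build a representation. Group n = k² · m with k = 5 and m = 37 · 53 = 1961 (a product of primes ≡ 1 (mod 4)); a representation of m scales to one of n via (k·x)² + (k·y)² = k²(x² + y²). Each prime p ≡ 1 (mod 4) is itself a sum of two squares; find a² by testing p − a² for a perfect square:
  37: 37 − 1² = 36 = 6² ⇒ 37 = 1² + 6².
  53: 53 − 1² = 52, 53 − 2² = 49 = 7² ⇒ 53 = 2² + 7².
  Combine using the Brahmagupta–Fibonacci identity (a² + b²)(c² + d²) = (ac − bd)² + (ad + bc)² = (ac + bd)² + (ad − bc)²:
  37 · 53 = 1961: from (1² + 6²)(2² + 7²), take (1·2 − 6·7, 1·7 + 6·2) = (2 − 42, 7 + 12) = (-40, 19); dropping signs (only squares matter) gives (40, 19); check 40² + 19² = 1600 + 361 = 1961 ✓.
  Scale by k = 5: (5·40, 5·19) = (200, 95).
Step 4: Order so x ≤ y and verify: 95² + 200² = 9025 + 40000 = 49025 = n. ✓

n = 49025 = 95² + 200² (one valid representation with x ≤ y).


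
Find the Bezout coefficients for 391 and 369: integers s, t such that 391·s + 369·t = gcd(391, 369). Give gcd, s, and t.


Euclidean algorithm on (391, 369) — divide until remainder is 0:
  391 = 1 · 369 + 22
  369 = 16 · 22 + 17
  22 = 1 · 17 + 5
  17 = 3 · 5 + 2
  5 = 2 · 2 + 1
  2 = 2 · 1 + 0
gcd(391, 369) = 1.
Track Bezout coefficients alongside the remainders: start with r₀ = 391 = a·1 + b·0 (s = 1, t = 0) and r₁ = 369 = a·0 + b·1 (s = 0, t = 1); each new remainder r_{k+1} = r_{k-1} − q_k·r_k inherits s_{k+1} = s_{k-1} − q_k·s_k, t_{k+1} = t_{k-1} − q_k·t_k, so r_k = a·s_k + b·t_k at every step:
  q = 1: r = 22, s = 1 − 1·0 = 1, t = 0 − 1·1 = -1  (check: 391·1 + 369·(-1) = 22)
  q = 16: r = 17, s = 0 − 16·1 = -16, t = 1 − 16·(-1) = 17  (check: 391·(-16) + 369·17 = 17)
  q = 1: r = 5, s = 1 − 1·(-16) = 17, t = -1 − 1·17 = -18  (check: 391·17 + 369·(-18) = 5)
  q = 3: r = 2, s = -16 − 3·17 = -67, t = 17 − 3·(-18) = 71  (check: 391·(-67) + 369·71 = 2)
  q = 2: r = 1, s = 17 − 2·(-67) = 151, t = -18 − 2·71 = -160  (check: 391·151 + 369·(-160) = 1)
The row with r = 1 (the gcd) gives the Bezout coefficients s = 151, t = -160.
Result: 391 · (151) + 369 · (-160) = 1.

gcd(391, 369) = 1; s = 151, t = -160 (check: 391·151 + 369·(-160) = 1).


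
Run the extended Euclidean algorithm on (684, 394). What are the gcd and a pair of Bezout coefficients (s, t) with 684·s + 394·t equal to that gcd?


Euclidean algorithm on (684, 394) — divide until remainder is 0:
  684 = 1 · 394 + 290
  394 = 1 · 290 + 104
  290 = 2 · 104 + 82
  104 = 1 · 82 + 22
  82 = 3 · 22 + 16
  22 = 1 · 16 + 6
  16 = 2 · 6 + 4
  6 = 1 · 4 + 2
  4 = 2 · 2 + 0
gcd(684, 394) = 2.
Track Bezout coefficients alongside the remainders: start with r₀ = 684 = a·1 + b·0 (s = 1, t = 0) and r₁ = 394 = a·0 + b·1 (s = 0, t = 1); each new remainder r_{k+1} = r_{k-1} − q_k·r_k inherits s_{k+1} = s_{k-1} − q_k·s_k, t_{k+1} = t_{k-1} − q_k·t_k, so r_k = a·s_k + b·t_k at every step:
  q = 1: r = 290, s = 1 − 1·0 = 1, t = 0 − 1·1 = -1  (check: 684·1 + 394·(-1) = 290)
  q = 1: r = 104, s = 0 − 1·1 = -1, t = 1 − 1·(-1) = 2  (check: 684·(-1) + 394·2 = 104)
  q = 2: r = 82, s = 1 − 2·(-1) = 3, t = -1 − 2·2 = -5  (check: 684·3 + 394·(-5) = 82)
  q = 1: r = 22, s = -1 − 1·3 = -4, t = 2 − 1·(-5) = 7  (check: 684·(-4) + 394·7 = 22)
  q = 3: r = 16, s = 3 − 3·(-4) = 15, t = -5 − 3·7 = -26  (check: 684·15 + 394·(-26) = 16)
  q = 1: r = 6, s = -4 − 1·15 = -19, t = 7 − 1·(-26) = 33  (check: 684·(-19) + 394·33 = 6)
  q = 2: r = 4, s = 15 − 2·(-19) = 53, t = -26 − 2·33 = -92  (check: 684·53 + 394·(-92) = 4)
  q = 1: r = 2, s = -19 − 1·53 = -72, t = 33 − 1·(-92) = 125  (check: 684·(-72) + 394·125 = 2)
The row with r = 2 (the gcd) gives the Bezout coefficients s = -72, t = 125.
Result: 684 · (-72) + 394 · (125) = 2.

gcd(684, 394) = 2; s = -72, t = 125 (check: 684·(-72) + 394·125 = 2).
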